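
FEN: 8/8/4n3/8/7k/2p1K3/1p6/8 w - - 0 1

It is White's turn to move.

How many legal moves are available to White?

5

White to move; king on e3.
In check: no.
Legal moves: Ke4, Kf3, Kd3, Kf2, Ke2.
Count: 5.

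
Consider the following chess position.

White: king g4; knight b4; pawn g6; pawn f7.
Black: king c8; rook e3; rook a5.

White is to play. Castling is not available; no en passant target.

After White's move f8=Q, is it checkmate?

After f8=Q: black king on c8; in check: yes, from the white queen on f8.
Black has 4 legal replies: Kd7, Kc7, Kb7, Re8.
In check but a legal move exists → not checkmate.

no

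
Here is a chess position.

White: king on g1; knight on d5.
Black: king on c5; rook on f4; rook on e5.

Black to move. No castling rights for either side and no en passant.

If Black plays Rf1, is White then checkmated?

After Rf1: white king on g1; in check: yes, from the black rook on f1.
White has 3 legal replies: Kh2, Kg2, Kxf1.
In check but a legal move exists → not checkmate.

no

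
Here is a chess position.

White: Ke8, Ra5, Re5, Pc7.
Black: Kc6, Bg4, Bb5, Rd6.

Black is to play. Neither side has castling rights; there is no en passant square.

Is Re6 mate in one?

no

After Re6: white king on e8; in check: yes, from the black rook on e6.
White has 4 legal replies: Kf8, Kd8, Kf7, Rxe6+.
In check but a legal move exists → not checkmate.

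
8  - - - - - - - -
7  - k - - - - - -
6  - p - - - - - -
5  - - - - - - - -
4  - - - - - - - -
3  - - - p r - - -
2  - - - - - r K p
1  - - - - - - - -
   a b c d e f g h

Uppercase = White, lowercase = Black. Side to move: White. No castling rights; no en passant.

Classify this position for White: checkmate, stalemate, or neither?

White to move; white king on g2.
In check: yes, from the black rook on f2.
Legal moves for White: Kxf2, Kh1.
White is in check but has 2 legal moves → neither.

neither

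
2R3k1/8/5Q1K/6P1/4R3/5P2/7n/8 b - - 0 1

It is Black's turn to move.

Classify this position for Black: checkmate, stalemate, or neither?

checkmate

Black to move; black king on g8.
In check: yes, from the white rook on c8.
King squares — f7: attacked by Qf6; g7: attacked by Qf6; h7: attacked by Kh6; f8: attacked by Qf6; h8: attacked by Qf6.
Legal moves for Black: none.
In check with no legal moves → checkmate.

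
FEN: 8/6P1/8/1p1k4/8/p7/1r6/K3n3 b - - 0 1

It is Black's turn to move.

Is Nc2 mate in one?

After Nc2: white king on a1; in check: yes, from the black knight on c2.
King squares — b1: attacked by Rb2; a2: attacked by Rb2; b2: attacked by Pa3.
White has no legal moves → checkmate.

yes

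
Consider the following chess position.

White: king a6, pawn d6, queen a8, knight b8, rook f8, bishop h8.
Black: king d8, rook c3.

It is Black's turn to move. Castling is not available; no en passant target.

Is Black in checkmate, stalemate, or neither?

checkmate

Black to move; black king on d8.
In check: yes, from the white rook on f8.
King squares — c7: attacked by Pd6; d7: attacked by Nb8; e7: attacked by Pd6; c8: attacked by Rf8; e8: attacked by Rf8.
Legal moves for Black: none.
In check with no legal moves → checkmate.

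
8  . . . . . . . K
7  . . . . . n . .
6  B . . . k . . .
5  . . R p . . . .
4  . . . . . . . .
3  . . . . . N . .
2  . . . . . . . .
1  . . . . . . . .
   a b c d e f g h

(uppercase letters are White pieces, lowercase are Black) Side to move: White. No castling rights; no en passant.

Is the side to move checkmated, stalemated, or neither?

neither

White to move; white king on h8.
In check: yes, from the black knight on f7.
Legal moves for White: Kg8, Kh7, Kg7.
White is in check but has 3 legal moves → neither.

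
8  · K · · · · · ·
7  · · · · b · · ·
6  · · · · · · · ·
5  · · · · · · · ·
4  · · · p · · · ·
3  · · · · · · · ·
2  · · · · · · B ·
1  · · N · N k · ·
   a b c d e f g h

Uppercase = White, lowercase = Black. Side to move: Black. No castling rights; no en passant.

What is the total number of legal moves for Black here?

3

Black to move; king on f1.
In check: yes, from the white bishop on g2.
Legal moves: Kf2, Kg1, Kxe1.
Count: 3.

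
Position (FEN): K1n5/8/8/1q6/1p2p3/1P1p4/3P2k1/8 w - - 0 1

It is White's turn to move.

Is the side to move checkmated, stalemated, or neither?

stalemate

White to move; white king on a8.
In check: no.
King squares — a7: attacked by Nc8; b7: attacked by Qb5; b8: attacked by Qb5.
Legal moves for White: none.
Not in check and no legal moves → stalemate.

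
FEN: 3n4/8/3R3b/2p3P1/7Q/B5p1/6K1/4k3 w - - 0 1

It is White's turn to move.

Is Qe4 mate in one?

After Qe4: black king on e1; in check: yes, from the white queen on e4.
King squares — d1: attacked by Rd6; f1: attacked by Kg2; d2: attacked by Rd6; e2: attacked by Qe4; f2: attacked by Kg2.
Black has no legal moves → checkmate.

yes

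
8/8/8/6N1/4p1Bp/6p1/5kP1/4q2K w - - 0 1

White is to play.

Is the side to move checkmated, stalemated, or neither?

checkmate

White to move; white king on h1.
In check: yes, from the black queen on e1.
King squares — g1: attacked by Qe1; g2: own pawn; h2: attacked by Pg3.
Legal moves for White: none.
In check with no legal moves → checkmate.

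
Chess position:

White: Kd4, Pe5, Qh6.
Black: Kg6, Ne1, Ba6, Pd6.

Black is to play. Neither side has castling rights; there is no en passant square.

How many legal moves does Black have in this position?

3

Black to move; king on g6.
In check: yes, from the white queen on h6.
Legal moves: Kf7, Kxh6, Kf5.
Count: 3.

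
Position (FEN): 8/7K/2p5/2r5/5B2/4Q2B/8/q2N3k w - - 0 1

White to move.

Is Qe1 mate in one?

After Qe1: black king on h1; in check: yes, from the white queen on e1.
King squares — g1: attacked by Qe1; g2: attacked by Bh3; h2: attacked by Bf4.
Black has no legal moves → checkmate.

yes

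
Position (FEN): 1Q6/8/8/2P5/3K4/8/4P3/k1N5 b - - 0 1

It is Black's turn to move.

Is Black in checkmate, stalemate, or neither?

Black to move; black king on a1.
In check: no.
King squares — b1: attacked by Qb8; a2: attacked by Nc1; b2: attacked by Qb8.
Legal moves for Black: none.
Not in check and no legal moves → stalemate.

stalemate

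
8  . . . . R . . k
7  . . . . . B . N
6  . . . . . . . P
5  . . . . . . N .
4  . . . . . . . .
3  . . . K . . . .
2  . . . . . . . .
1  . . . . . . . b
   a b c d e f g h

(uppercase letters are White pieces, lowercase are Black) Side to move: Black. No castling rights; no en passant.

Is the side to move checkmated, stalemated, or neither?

checkmate

Black to move; black king on h8.
In check: yes, from the white rook on e8.
King squares — g7: attacked by Ph6; h7: attacked by Ng5; g8: attacked by Bf7.
Legal moves for Black: none.
In check with no legal moves → checkmate.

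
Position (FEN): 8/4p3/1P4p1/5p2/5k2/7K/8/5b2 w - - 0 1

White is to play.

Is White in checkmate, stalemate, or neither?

White to move; white king on h3.
In check: yes, from the black bishop on f1.
Legal moves for White: Kh4, Kh2.
White is in check but has 2 legal moves → neither.

neither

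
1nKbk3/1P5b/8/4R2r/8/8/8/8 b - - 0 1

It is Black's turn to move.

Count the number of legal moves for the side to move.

Black to move; king on e8.
In check: yes, from the white rook on e5.
Legal moves: Kf8, Kf7, Be7, Rxe5.
Count: 4.

4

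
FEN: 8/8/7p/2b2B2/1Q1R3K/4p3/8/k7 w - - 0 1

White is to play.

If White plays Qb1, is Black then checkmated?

After Qb1: black king on a1; in check: yes, from the white queen on b1.
King squares — b1: attacked by Bf5; a2: attacked by Qb1; b2: attacked by Qb1.
Black has no legal moves → checkmate.

yes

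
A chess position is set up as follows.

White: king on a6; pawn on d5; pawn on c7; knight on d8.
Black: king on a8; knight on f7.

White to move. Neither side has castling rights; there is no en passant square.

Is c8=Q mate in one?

After c8=Q: black king on a8; in check: yes, from the white queen on c8.
King squares — a7: attacked by Ka6; b7: attacked by Ka6; b8: attacked by Qc8.
Black has no legal moves → checkmate.

yes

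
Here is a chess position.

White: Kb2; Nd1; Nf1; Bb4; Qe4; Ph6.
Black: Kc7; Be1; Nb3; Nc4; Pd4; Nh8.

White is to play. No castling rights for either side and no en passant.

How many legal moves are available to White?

4

White to move; king on b2.
In check: yes, from the black knight on c4.
Legal moves: Kxb3, Kc2, Ka2, Kb1.
Count: 4.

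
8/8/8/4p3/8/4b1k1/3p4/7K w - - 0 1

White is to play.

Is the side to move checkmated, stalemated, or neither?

White to move; white king on h1.
In check: no.
King squares — g1: attacked by Be3; g2: attacked by Kg3; h2: attacked by Kg3.
Legal moves for White: none.
Not in check and no legal moves → stalemate.

stalemate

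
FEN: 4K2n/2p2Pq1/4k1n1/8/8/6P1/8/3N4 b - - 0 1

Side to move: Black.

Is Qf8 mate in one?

After Qf8: white king on e8; in check: yes, from the black queen on f8.
King squares — d7: attacked by Ke6; e7: attacked by Ke6; f7: own pawn; d8: attacked by Qf8; f8: attacked by Ng6.
White has no legal moves → checkmate.

yes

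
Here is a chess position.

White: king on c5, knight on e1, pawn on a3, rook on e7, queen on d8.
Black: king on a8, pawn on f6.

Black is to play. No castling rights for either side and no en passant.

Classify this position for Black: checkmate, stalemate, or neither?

Black to move; black king on a8.
In check: yes, from the white queen on d8.
King squares — a7: attacked by Re7; b7: attacked by Re7; b8: attacked by Qd8.
Legal moves for Black: none.
In check with no legal moves → checkmate.

checkmate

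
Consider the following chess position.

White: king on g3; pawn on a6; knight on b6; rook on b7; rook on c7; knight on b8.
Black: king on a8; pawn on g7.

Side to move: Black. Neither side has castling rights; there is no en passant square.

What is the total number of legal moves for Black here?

0

Black to move; king on a8.
In check: yes, from the white knight on b6.
Legal moves: none.
Count: 0.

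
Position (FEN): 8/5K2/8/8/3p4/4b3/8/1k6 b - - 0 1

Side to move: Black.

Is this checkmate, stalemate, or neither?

Black to move; black king on b1.
In check: no.
Legal moves for Black: Bh6, Bg5, Bf4, Bf2, Bd2, Bg1, Bc1, Kc2, Kb2, Ka2, Kc1, Ka1, d3.
Black has 13 legal moves and is not in check → neither.

neither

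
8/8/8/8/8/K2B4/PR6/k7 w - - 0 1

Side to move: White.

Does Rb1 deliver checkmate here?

yes

After Rb1: black king on a1; in check: yes, from the white rook on b1.
King squares — b1: attacked by Bd3; a2: attacked by Ka3; b2: attacked by Rb1.
Black has no legal moves → checkmate.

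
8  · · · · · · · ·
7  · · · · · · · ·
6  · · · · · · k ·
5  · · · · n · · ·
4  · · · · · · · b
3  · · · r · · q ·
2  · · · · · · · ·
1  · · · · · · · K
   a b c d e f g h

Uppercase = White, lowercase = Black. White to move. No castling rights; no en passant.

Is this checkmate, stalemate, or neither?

stalemate

White to move; white king on h1.
In check: no.
King squares — g1: attacked by Qg3; g2: attacked by Qg3; h2: attacked by Qg3.
Legal moves for White: none.
Not in check and no legal moves → stalemate.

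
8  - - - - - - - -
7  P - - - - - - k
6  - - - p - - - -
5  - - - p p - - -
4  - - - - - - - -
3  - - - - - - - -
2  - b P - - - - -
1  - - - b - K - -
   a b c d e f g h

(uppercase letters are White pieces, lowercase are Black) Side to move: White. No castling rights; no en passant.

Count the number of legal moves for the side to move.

10

White to move; king on f1.
In check: no.
Legal moves: Kg2, Kf2, Kg1, Ke1, a8=Q, a8=R, a8=B, a8=N, c3, c4.
Count: 10.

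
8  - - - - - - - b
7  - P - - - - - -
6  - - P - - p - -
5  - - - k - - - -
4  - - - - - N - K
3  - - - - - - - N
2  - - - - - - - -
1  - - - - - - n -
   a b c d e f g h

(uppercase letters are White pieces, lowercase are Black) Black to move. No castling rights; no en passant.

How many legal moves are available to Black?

7

Black to move; king on d5.
In check: yes, from the white knight on f4.
Legal moves: Kd6, Kxc6, Ke5, Kc5, Ke4, Kd4, Kc4.
Count: 7.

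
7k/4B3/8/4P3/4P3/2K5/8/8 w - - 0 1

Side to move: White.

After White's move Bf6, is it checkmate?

no

After Bf6: black king on h8; in check: yes, from the white bishop on f6.
Black has 2 legal replies: Kg8, Kh7.
In check but a legal move exists → not checkmate.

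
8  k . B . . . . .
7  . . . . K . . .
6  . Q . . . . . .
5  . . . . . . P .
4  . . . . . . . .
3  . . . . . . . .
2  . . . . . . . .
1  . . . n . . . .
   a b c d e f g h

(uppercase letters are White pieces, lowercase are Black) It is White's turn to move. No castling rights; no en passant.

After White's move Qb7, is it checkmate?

yes

After Qb7: black king on a8; in check: yes, from the white queen on b7.
King squares — a7: attacked by Qb7; b7: attacked by Bc8; b8: attacked by Qb7.
Black has no legal moves → checkmate.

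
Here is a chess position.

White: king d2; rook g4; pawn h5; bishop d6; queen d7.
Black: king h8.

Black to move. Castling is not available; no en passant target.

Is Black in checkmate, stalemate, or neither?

stalemate

Black to move; black king on h8.
In check: no.
King squares — g7: attacked by Rg4; h7: attacked by Qd7; g8: attacked by Rg4.
Legal moves for Black: none.
Not in check and no legal moves → stalemate.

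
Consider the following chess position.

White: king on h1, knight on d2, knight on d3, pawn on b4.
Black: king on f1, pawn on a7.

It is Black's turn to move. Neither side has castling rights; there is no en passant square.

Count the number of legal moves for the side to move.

1

Black to move; king on f1.
In check: yes, from the white knight on d2.
Legal moves: Ke2.
Count: 1.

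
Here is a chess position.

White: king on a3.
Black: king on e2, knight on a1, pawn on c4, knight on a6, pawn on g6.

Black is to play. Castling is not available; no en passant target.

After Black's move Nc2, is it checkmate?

After Nc2: white king on a3; in check: yes, from the black knight on c2.
White has 3 legal replies: Ka4, Kb2, Ka2.
In check but a legal move exists → not checkmate.

no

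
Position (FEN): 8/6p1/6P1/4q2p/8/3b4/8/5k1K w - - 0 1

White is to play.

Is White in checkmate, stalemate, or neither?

White to move; white king on h1.
In check: no.
King squares — g1: attacked by Kf1; g2: attacked by Kf1; h2: attacked by Qe5.
Legal moves for White: none.
Not in check and no legal moves → stalemate.

stalemate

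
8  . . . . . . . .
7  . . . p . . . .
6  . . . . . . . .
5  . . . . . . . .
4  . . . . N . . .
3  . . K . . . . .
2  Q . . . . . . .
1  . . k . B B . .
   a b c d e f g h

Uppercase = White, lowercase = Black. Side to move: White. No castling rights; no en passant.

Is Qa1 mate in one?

yes

After Qa1: black king on c1; in check: yes, from the white queen on a1.
King squares — b1: attacked by Qa1; d1: attacked by Qa1; b2: attacked by Qa1; c2: attacked by Kc3; d2: attacked by Be1.
Black has no legal moves → checkmate.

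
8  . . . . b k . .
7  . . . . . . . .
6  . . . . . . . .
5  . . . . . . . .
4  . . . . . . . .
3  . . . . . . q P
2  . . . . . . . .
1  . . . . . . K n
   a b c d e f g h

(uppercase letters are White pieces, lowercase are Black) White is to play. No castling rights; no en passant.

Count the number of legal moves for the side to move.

White to move; king on g1.
In check: yes, from the black queen on g3.
Legal moves: Kxh1, Kf1.
Count: 2.

2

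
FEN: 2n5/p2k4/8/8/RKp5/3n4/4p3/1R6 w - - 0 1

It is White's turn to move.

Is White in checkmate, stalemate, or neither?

White to move; white king on b4.
In check: yes, from the black knight on d3.
Legal moves for White: Kb5, Ka5, Kxc4, Kc3, Ka3.
White is in check but has 5 legal moves → neither.

neither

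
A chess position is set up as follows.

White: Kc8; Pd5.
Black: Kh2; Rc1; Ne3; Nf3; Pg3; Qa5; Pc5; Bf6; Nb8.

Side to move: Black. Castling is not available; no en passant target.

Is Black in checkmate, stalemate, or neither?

Black to move; black king on h2.
In check: no.
Legal moves for Black include: Nd7, Nc6, Na6, Bh8, Bd8, Bg7, Be7, Bg5, Be5, Bh4, Bd4, Bc3, Bb2, Ba1, Qd8+, Qa8, Qc7+, Qa7, ... (list truncated; more exist).
Black has legal moves and is not in check → neither.

neither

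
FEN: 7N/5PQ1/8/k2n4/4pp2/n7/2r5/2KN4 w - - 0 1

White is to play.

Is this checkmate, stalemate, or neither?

White to move; white king on c1.
In check: yes, from the black rook on c2.
King squares — b1: attacked by Na3; d1: own knight; b2: attacked by Rc2; c2: attacked by Na3; d2: attacked by Rc2.
Legal moves for White: none.
In check with no legal moves → checkmate.

checkmate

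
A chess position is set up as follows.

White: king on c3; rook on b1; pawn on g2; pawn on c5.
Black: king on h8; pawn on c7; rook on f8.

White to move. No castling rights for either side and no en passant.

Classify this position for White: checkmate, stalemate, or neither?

neither

White to move; white king on c3.
In check: no.
Legal moves for White include: Kd4, Kc4, Kb4, Kd3, Kb3, Kd2, Kc2, Kb2, Rb8, Rb7, Rb6, Rb5, Rb4, Rb3, Rb2, Rh1+, Rg1, Rf1, ... (list truncated; more exist).
White has legal moves and is not in check → neither.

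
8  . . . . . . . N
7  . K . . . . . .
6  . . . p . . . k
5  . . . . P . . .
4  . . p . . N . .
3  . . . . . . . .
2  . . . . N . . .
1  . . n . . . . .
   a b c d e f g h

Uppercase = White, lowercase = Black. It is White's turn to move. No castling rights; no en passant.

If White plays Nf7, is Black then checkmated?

After Nf7: black king on h6; in check: yes, from the white knight on f7.
Black has 2 legal replies: Kh7, Kg7.
In check but a legal move exists → not checkmate.

no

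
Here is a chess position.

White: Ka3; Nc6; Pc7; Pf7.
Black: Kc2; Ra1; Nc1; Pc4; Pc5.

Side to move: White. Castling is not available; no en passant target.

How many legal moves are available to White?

0

White to move; king on a3.
In check: yes, from the black rook on a1.
Legal moves: none.
Count: 0.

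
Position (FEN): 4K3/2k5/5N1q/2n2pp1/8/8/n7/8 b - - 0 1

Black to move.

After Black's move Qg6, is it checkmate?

no

After Qg6: white king on e8; in check: yes, from the black queen on g6.
White has 2 legal replies: Kf8, Ke7.
In check but a legal move exists → not checkmate.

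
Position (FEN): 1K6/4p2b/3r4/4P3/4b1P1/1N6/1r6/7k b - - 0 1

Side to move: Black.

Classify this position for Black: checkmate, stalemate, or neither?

Black to move; black king on h1.
In check: no.
Legal moves for Black include: Bg8, Bhg6, Bhf5, Rd8+, Rd7, Rh6, Rg6, Rf6, Re6, Rc6, Rb6+, Ra6, Rd5, Rd4, Rd3, Rdd2, Rd1, Ba8, ... (list truncated; more exist).
Black has legal moves and is not in check → neither.

neither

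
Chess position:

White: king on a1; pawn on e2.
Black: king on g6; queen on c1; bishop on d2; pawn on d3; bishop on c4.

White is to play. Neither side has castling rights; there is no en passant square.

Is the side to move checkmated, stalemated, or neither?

checkmate

White to move; white king on a1.
In check: yes, from the black queen on c1.
King squares — b1: attacked by Qc1; a2: attacked by Bc4; b2: attacked by Qc1.
Legal moves for White: none.
In check with no legal moves → checkmate.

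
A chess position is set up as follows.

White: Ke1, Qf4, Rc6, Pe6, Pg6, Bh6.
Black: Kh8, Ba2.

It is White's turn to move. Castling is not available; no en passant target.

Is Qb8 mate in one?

yes

After Qb8: black king on h8; in check: yes, from the white queen on b8.
King squares — g7: attacked by Bh6; h7: attacked by Pg6; g8: attacked by Qb8.
Black has no legal moves → checkmate.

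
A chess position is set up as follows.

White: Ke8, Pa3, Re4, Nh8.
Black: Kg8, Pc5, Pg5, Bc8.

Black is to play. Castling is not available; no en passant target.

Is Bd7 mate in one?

no

After Bd7: white king on e8; in check: yes, from the black bishop on d7.
White has 3 legal replies: Kd8, Ke7, Kxd7.
In check but a legal move exists → not checkmate.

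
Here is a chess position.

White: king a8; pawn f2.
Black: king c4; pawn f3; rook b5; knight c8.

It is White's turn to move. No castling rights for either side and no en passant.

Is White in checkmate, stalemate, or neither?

White to move; white king on a8.
In check: no.
King squares — a7: attacked by Nc8; b7: attacked by Rb5; b8: attacked by Rb5.
Legal moves for White: none.
Not in check and no legal moves → stalemate.

stalemate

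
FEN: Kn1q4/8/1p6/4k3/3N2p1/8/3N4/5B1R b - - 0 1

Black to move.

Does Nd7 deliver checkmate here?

no

After Nd7: white king on a8; in check: yes, from the black queen on d8.
White has 2 legal replies: Kb7, Ka7.
In check but a legal move exists → not checkmate.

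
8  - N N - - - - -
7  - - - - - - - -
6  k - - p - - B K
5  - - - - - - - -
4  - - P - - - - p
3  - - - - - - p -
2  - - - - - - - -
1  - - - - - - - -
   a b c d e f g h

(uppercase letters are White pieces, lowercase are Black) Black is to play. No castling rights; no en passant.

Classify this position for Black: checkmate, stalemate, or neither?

neither

Black to move; black king on a6.
In check: yes, from the white knight on b8.
Legal moves for Black: Kb7, Ka5.
Black is in check but has 2 legal moves → neither.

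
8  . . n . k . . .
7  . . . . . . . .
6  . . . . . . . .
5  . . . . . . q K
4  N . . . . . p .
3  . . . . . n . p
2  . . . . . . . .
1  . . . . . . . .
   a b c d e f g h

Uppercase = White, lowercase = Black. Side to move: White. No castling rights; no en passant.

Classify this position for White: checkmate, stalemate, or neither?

White to move; white king on h5.
In check: yes, from the black queen on g5.
King squares — g4: attacked by Qg5; h4: attacked by Nf3; g5: attacked by Nf3; g6: attacked by Qg5; h6: attacked by Qg5.
Legal moves for White: none.
In check with no legal moves → checkmate.

checkmate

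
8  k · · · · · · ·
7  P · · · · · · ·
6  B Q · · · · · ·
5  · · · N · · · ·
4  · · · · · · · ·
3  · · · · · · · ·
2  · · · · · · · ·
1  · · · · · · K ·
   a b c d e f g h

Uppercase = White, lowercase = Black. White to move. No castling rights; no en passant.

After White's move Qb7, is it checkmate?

yes

After Qb7: black king on a8; in check: yes, from the white queen on b7.
King squares — a7: attacked by Qb7; b7: attacked by Ba6; b8: attacked by Pa7.
Black has no legal moves → checkmate.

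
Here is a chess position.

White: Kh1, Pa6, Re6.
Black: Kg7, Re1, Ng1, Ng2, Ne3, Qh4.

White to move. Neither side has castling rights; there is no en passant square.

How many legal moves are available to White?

White to move; king on h1.
In check: yes, from the black queen on h4.
Legal moves: none.
Count: 0.

0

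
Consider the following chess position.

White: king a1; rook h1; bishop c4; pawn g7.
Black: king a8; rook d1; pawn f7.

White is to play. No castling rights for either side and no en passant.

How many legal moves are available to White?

White to move; king on a1.
In check: yes, from the black rook on d1.
Legal moves: Kb2, Ka2, Rxd1.
Count: 3.

3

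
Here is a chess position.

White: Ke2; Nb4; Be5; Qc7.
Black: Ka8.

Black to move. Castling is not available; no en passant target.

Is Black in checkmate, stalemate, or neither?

stalemate

Black to move; black king on a8.
In check: no.
King squares — a7: attacked by Qc7; b7: attacked by Qc7; b8: attacked by Qc7.
Legal moves for Black: none.
Not in check and no legal moves → stalemate.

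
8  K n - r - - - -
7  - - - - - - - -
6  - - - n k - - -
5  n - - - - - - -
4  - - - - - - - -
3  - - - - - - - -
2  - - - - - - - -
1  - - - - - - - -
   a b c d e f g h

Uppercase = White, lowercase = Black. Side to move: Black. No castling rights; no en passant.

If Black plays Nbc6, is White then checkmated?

After Nbc6: white king on a8; in check: yes, from the black rook on d8.
King squares — a7: attacked by Nc6; b7: attacked by Na5; b8: attacked by Nc6.
White has no legal moves → checkmate.

yes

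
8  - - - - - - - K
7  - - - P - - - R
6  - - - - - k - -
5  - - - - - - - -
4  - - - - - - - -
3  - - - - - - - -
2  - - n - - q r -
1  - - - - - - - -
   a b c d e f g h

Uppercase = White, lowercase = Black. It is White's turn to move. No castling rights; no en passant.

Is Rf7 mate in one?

After Rf7: black king on f6; in check: yes, from the white rook on f7.
Black has 5 legal replies: Kxf7, Kg6, Ke6, Kg5, Ke5.
In check but a legal move exists → not checkmate.

no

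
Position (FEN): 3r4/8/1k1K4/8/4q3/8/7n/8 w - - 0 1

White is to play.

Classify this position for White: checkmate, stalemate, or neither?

checkmate

White to move; white king on d6.
In check: yes, from the black rook on d8.
King squares — c5: attacked by Kb6; d5: attacked by Qe4; e5: attacked by Qe4; c6: attacked by Qe4; e6: attacked by Qe4; c7: attacked by Kb6; d7: attacked by Rd8; e7: attacked by Qe4.
Legal moves for White: none.
In check with no legal moves → checkmate.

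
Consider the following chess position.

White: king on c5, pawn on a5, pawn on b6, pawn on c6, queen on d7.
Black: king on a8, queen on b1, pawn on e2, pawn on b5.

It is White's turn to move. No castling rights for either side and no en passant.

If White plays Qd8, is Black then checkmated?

yes

After Qd8: black king on a8; in check: yes, from the white queen on d8.
King squares — a7: attacked by Pb6; b7: attacked by Pc6; b8: attacked by Qd8.
Black has no legal moves → checkmate.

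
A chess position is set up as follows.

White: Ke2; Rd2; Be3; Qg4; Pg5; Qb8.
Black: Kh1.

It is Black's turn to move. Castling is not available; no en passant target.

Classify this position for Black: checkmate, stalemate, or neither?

stalemate

Black to move; black king on h1.
In check: no.
King squares — g1: attacked by Be3; g2: attacked by Qg4; h2: attacked by Qb8.
Legal moves for Black: none.
Not in check and no legal moves → stalemate.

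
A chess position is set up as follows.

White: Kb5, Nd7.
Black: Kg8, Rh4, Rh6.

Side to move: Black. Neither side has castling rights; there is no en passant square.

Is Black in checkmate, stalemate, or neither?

neither

Black to move; black king on g8.
In check: no.
Legal moves for Black include: Kh8, Kh7, Kg7, Kf7, Rh8, Rh7, Rg6, Rf6, Re6, Rd6, Rc6, Rb6+, Ra6, R6h5+, R4h5+, Rg4, Rf4, Re4, ... (list truncated; more exist).
Black has legal moves and is not in check → neither.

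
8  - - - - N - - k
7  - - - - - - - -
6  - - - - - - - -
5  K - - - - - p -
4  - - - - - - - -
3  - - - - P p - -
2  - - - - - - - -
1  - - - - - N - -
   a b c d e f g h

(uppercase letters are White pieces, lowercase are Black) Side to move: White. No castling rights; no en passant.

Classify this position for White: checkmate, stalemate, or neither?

neither

White to move; white king on a5.
In check: no.
Legal moves for White: Ng7, Nc7, Nf6, Nd6, Kb6, Ka6, Kb5, Kb4, Ka4, Ng3, Nh2, Nd2, e4.
White has 13 legal moves and is not in check → neither.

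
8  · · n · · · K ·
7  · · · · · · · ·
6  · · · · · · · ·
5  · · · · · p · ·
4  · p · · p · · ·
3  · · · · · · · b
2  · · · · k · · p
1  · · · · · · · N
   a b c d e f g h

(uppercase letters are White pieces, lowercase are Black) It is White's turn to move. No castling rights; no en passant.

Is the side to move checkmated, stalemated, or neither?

neither

White to move; white king on g8.
In check: no.
Legal moves for White: Kh8, Kf8, Kh7, Kg7, Kf7, Ng3+, Nf2.
White has 7 legal moves and is not in check → neither.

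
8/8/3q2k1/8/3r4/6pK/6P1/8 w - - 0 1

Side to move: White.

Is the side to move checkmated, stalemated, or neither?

White to move; white king on h3.
In check: no.
King squares — g2: own pawn; h2: attacked by Pg3; g3: attacked by Qd6; g4: attacked by Rd4; h4: attacked by Rd4.
Legal moves for White: none.
Not in check and no legal moves → stalemate.

stalemate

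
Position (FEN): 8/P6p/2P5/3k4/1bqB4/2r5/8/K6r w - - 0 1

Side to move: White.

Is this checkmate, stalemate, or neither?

neither

White to move; white king on a1.
In check: yes, from the black rook on h1.
Legal moves for White: Kb2, Bg1.
White is in check but has 2 legal moves → neither.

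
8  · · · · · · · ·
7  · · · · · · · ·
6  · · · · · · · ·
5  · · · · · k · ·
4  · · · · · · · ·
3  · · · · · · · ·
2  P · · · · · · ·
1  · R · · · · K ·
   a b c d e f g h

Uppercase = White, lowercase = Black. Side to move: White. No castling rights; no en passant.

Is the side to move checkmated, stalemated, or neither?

White to move; white king on g1.
In check: no.
Legal moves for White include: Kh2, Kg2, Kf2, Kh1, Kf1, Rb8, Rb7, Rb6, Rb5+, Rb4, Rb3, Rb2, Rf1+, Re1, Rd1, Rc1, Ra1, a3, ... (list truncated; more exist).
White has legal moves and is not in check → neither.

neither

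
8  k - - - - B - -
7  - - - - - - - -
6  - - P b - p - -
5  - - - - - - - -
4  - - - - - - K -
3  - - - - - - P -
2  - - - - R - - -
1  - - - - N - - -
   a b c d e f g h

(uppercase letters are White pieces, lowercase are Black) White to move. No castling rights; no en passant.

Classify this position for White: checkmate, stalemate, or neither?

White to move; white king on g4.
In check: no.
Legal moves for White include: Bg7, Be7, Bh6, Bxd6, Kh5, Kf5, Kh4, Kh3, Kf3, Re8+, Re7, Re6, Re5, Re4, Re3, Rh2, Rg2, Rf2, ... (list truncated; more exist).
White has legal moves and is not in check → neither.

neither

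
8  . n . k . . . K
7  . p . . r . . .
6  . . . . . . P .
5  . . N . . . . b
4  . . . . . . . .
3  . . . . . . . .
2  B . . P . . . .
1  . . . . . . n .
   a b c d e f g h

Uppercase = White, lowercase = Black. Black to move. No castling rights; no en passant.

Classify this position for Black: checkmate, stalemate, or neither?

Black to move; black king on d8.
In check: no.
Legal moves for Black include: Ke8, Kc8, Kc7, Nd7, Nc6, Na6, Re8+, Rh7+, Rg7, Rf7, Rd7, Rc7, Re6, Re5, Re4, Re3, Re2, Re1, ... (list truncated; more exist).
Black has legal moves and is not in check → neither.

neither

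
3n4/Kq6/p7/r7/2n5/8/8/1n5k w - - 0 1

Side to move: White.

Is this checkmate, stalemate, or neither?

checkmate

White to move; white king on a7.
In check: yes, from the black queen on b7.
King squares — a6: attacked by Ra5; b6: attacked by Nc4; b7: attacked by Nd8; a8: attacked by Qb7; b8: attacked by Qb7.
Legal moves for White: none.
In check with no legal moves → checkmate.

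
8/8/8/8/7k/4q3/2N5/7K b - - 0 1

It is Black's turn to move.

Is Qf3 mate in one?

After Qf3: white king on h1; in check: yes, from the black queen on f3.
White has 2 legal replies: Kh2, Kg1.
In check but a legal move exists → not checkmate.

no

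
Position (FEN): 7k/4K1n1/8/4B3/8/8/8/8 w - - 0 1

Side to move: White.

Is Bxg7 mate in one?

After Bxg7: black king on h8; in check: yes, from the white bishop on g7.
Black has 3 legal replies: Kg8, Kh7, Kxg7.
In check but a legal move exists → not checkmate.

no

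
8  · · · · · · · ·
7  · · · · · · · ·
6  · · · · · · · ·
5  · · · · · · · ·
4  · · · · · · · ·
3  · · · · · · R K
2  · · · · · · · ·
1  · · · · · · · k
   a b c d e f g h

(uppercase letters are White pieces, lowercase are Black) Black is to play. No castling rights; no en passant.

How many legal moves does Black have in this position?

0

Black to move; king on h1.
In check: no.
Legal moves: none.
Count: 0.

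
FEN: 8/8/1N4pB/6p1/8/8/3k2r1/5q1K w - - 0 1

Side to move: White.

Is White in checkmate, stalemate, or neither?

White to move; white king on h1.
In check: yes, from the black queen on f1.
King squares — g1: attacked by Qf1; g2: attacked by Qf1; h2: attacked by Rg2.
Legal moves for White: none.
In check with no legal moves → checkmate.

checkmate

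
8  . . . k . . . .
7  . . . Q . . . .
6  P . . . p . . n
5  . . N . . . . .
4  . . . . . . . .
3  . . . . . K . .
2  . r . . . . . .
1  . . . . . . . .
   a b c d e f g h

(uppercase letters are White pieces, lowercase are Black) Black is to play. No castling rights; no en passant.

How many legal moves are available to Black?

Black to move; king on d8.
In check: yes, from the white queen on d7.
Legal moves: none.
Count: 0.

0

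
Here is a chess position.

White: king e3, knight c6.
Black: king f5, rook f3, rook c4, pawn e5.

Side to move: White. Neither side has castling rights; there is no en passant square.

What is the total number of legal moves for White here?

3

White to move; king on e3.
In check: yes, from the black rook on f3.
Legal moves: Kxf3, Ke2, Kd2.
Count: 3.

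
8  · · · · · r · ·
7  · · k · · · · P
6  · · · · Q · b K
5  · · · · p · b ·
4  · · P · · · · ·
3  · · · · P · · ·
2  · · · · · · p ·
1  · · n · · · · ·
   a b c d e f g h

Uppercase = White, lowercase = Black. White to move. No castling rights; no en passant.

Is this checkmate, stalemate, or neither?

White to move; white king on h6.
In check: yes, from the black bishop on g5.
Legal moves for White: Kg7, Kxg6, Kxg5.
White is in check but has 3 legal moves → neither.

neither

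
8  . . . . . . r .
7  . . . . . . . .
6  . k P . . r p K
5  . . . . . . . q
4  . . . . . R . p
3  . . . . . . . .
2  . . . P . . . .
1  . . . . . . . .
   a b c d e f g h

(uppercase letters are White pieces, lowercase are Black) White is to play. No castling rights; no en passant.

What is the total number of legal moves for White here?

White to move; king on h6.
In check: yes, from the black queen on h5.
Legal moves: none.
Count: 0.

0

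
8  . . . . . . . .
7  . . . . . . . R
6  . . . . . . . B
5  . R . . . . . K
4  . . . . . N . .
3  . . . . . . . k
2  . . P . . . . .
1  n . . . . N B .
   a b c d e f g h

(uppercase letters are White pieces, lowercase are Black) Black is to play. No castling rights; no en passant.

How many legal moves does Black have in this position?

0

Black to move; king on h3.
In check: yes, from the white knight on f4.
Legal moves: none.
Count: 0.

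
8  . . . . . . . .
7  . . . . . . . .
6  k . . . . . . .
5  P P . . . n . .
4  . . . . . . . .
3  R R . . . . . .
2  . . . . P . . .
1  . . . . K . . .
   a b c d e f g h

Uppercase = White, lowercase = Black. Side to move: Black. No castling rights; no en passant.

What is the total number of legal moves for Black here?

Black to move; king on a6.
In check: yes, from the white pawn on b5.
Legal moves: Kb7, Ka7.
Count: 2.

2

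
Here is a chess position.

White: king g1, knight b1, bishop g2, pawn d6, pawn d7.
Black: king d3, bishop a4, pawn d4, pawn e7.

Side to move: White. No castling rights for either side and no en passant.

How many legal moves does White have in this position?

White to move; king on g1.
In check: no.
Legal moves: Ba8, Bb7, Bc6, Bd5, Be4+, Bh3, Bf3, Bh1, Bf1+, Kh2, Kf2, Kh1, Kf1, Nc3, Na3, Nd2, dxe7, d8=Q, d8=R, d8=B, d8=N.
Count: 21.

21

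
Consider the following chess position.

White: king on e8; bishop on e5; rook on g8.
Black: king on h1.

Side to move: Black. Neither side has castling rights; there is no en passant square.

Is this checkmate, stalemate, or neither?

stalemate

Black to move; black king on h1.
In check: no.
King squares — g1: attacked by Rg8; g2: attacked by Rg8; h2: attacked by Be5.
Legal moves for Black: none.
Not in check and no legal moves → stalemate.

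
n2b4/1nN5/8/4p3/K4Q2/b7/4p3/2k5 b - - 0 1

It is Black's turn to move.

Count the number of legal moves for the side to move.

5

Black to move; king on c1.
In check: yes, from the white queen on f4.
Legal moves: Kc2, Kb2, Kd1, Kb1, exf4.
Count: 5.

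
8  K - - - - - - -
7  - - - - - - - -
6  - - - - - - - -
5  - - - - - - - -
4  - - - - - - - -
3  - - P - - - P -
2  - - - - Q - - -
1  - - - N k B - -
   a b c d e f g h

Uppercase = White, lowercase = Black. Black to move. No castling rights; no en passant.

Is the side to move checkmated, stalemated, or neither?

Black to move; black king on e1.
In check: yes, from the white queen on e2.
King squares — d1: attacked by Qe2; f1: attacked by Qe2; d2: attacked by Qe2; e2: attacked by Bf1; f2: attacked by Nd1.
Legal moves for Black: none.
In check with no legal moves → checkmate.

checkmate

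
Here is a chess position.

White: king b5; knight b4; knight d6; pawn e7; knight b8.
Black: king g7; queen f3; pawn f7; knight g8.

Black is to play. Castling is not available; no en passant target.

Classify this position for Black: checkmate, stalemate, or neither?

neither

Black to move; black king on g7.
In check: no.
Legal moves for Black include: Nxe7, Nh6, Nf6, Kh8, Kh7, Kh6, Kg6, Kf6, Qa8, Qb7+, Qf6, Qc6+, Qh5+, Qf5+, Qd5+, Qg4, Qf4, Qe4, ... (list truncated; more exist).
Black has legal moves and is not in check → neither.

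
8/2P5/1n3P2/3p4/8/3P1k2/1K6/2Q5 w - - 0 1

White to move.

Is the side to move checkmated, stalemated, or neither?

White to move; white king on b2.
In check: no.
Legal moves for White include: Kc3, Kb3, Ka3, Kc2, Ka2, Kb1, Ka1, Qh6, Qc6, Qg5, Qc5, Qf4+, Qc4, Qe3+, Qc3, Qd2, Qc2, Qh1+, ... (list truncated; more exist).
White has legal moves and is not in check → neither.

neither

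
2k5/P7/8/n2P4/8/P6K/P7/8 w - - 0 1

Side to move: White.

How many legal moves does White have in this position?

11

White to move; king on h3.
In check: no.
Legal moves: Kh4, Kg4, Kg3, Kh2, Kg2, a8=Q+, a8=R+, a8=B, a8=N, d6, a4.
Count: 11.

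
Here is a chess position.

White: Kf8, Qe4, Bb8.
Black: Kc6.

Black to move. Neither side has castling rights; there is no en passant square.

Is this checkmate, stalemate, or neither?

Black to move; black king on c6.
In check: yes, from the white queen on e4.
Legal moves for Black: Kd7, Kb6, Kc5, Kb5.
Black is in check but has 4 legal moves → neither.

neither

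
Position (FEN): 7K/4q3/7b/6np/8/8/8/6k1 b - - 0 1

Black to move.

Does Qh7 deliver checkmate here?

yes

After Qh7: white king on h8; in check: yes, from the black queen on h7.
King squares — g7: attacked by Bh6; h7: attacked by Ng5; g8: attacked by Qh7.
White has no legal moves → checkmate.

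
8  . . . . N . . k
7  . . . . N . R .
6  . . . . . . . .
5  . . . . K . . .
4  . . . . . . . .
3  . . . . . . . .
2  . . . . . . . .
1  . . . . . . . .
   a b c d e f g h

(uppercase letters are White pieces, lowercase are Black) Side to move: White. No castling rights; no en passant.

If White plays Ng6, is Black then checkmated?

After Ng6: black king on h8; in check: yes, from the white knight on g6.
King squares — g7: attacked by Ne8; h7: attacked by Rg7; g8: attacked by Rg7.
Black has no legal moves → checkmate.

yes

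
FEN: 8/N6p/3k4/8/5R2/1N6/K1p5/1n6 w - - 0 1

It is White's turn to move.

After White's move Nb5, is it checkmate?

no

After Nb5: black king on d6; in check: yes, from the white knight on b5.
Black has 6 legal replies: Ke7, Kd7, Ke6, Kc6, Ke5, Kd5.
In check but a legal move exists → not checkmate.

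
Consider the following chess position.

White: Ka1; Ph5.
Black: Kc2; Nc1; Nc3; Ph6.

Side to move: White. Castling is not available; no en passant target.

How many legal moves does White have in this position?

0

White to move; king on a1.
In check: no.
Legal moves: none.
Count: 0.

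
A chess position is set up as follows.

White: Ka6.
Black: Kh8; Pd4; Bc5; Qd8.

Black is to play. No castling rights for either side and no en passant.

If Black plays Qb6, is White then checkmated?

yes

After Qb6: white king on a6; in check: yes, from the black queen on b6.
King squares — a5: attacked by Qb6; b5: attacked by Qb6; b6: attacked by Bc5; a7: attacked by Qb6; b7: attacked by Qb6.
White has no legal moves → checkmate.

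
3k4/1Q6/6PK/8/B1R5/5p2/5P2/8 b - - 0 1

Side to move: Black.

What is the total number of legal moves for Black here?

0

Black to move; king on d8.
In check: no.
Legal moves: none.
Count: 0.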